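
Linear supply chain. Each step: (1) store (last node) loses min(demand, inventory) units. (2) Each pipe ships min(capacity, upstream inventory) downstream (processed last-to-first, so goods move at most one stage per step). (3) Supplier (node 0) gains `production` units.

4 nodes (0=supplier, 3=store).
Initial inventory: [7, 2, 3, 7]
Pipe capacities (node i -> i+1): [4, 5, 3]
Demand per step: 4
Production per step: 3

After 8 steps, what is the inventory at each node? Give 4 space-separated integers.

Step 1: demand=4,sold=4 ship[2->3]=3 ship[1->2]=2 ship[0->1]=4 prod=3 -> inv=[6 4 2 6]
Step 2: demand=4,sold=4 ship[2->3]=2 ship[1->2]=4 ship[0->1]=4 prod=3 -> inv=[5 4 4 4]
Step 3: demand=4,sold=4 ship[2->3]=3 ship[1->2]=4 ship[0->1]=4 prod=3 -> inv=[4 4 5 3]
Step 4: demand=4,sold=3 ship[2->3]=3 ship[1->2]=4 ship[0->1]=4 prod=3 -> inv=[3 4 6 3]
Step 5: demand=4,sold=3 ship[2->3]=3 ship[1->2]=4 ship[0->1]=3 prod=3 -> inv=[3 3 7 3]
Step 6: demand=4,sold=3 ship[2->3]=3 ship[1->2]=3 ship[0->1]=3 prod=3 -> inv=[3 3 7 3]
Step 7: demand=4,sold=3 ship[2->3]=3 ship[1->2]=3 ship[0->1]=3 prod=3 -> inv=[3 3 7 3]
Step 8: demand=4,sold=3 ship[2->3]=3 ship[1->2]=3 ship[0->1]=3 prod=3 -> inv=[3 3 7 3]

3 3 7 3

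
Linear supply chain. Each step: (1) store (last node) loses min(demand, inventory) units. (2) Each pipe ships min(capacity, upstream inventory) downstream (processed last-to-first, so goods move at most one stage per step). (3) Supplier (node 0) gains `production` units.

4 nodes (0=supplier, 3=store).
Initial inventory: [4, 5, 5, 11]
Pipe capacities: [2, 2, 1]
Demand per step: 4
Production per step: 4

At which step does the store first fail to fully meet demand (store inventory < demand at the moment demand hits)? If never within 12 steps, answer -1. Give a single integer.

Step 1: demand=4,sold=4 ship[2->3]=1 ship[1->2]=2 ship[0->1]=2 prod=4 -> [6 5 6 8]
Step 2: demand=4,sold=4 ship[2->3]=1 ship[1->2]=2 ship[0->1]=2 prod=4 -> [8 5 7 5]
Step 3: demand=4,sold=4 ship[2->3]=1 ship[1->2]=2 ship[0->1]=2 prod=4 -> [10 5 8 2]
Step 4: demand=4,sold=2 ship[2->3]=1 ship[1->2]=2 ship[0->1]=2 prod=4 -> [12 5 9 1]
Step 5: demand=4,sold=1 ship[2->3]=1 ship[1->2]=2 ship[0->1]=2 prod=4 -> [14 5 10 1]
Step 6: demand=4,sold=1 ship[2->3]=1 ship[1->2]=2 ship[0->1]=2 prod=4 -> [16 5 11 1]
Step 7: demand=4,sold=1 ship[2->3]=1 ship[1->2]=2 ship[0->1]=2 prod=4 -> [18 5 12 1]
Step 8: demand=4,sold=1 ship[2->3]=1 ship[1->2]=2 ship[0->1]=2 prod=4 -> [20 5 13 1]
Step 9: demand=4,sold=1 ship[2->3]=1 ship[1->2]=2 ship[0->1]=2 prod=4 -> [22 5 14 1]
Step 10: demand=4,sold=1 ship[2->3]=1 ship[1->2]=2 ship[0->1]=2 prod=4 -> [24 5 15 1]
Step 11: demand=4,sold=1 ship[2->3]=1 ship[1->2]=2 ship[0->1]=2 prod=4 -> [26 5 16 1]
Step 12: demand=4,sold=1 ship[2->3]=1 ship[1->2]=2 ship[0->1]=2 prod=4 -> [28 5 17 1]
First stockout at step 4

4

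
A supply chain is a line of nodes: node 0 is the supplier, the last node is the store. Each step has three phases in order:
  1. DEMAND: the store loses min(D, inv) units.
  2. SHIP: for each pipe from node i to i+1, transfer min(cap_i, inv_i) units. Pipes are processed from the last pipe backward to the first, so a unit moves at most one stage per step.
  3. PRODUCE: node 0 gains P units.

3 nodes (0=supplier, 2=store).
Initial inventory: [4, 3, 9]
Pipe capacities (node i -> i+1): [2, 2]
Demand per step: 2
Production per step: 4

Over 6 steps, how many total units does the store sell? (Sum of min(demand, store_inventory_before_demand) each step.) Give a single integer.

Answer: 12

Derivation:
Step 1: sold=2 (running total=2) -> [6 3 9]
Step 2: sold=2 (running total=4) -> [8 3 9]
Step 3: sold=2 (running total=6) -> [10 3 9]
Step 4: sold=2 (running total=8) -> [12 3 9]
Step 5: sold=2 (running total=10) -> [14 3 9]
Step 6: sold=2 (running total=12) -> [16 3 9]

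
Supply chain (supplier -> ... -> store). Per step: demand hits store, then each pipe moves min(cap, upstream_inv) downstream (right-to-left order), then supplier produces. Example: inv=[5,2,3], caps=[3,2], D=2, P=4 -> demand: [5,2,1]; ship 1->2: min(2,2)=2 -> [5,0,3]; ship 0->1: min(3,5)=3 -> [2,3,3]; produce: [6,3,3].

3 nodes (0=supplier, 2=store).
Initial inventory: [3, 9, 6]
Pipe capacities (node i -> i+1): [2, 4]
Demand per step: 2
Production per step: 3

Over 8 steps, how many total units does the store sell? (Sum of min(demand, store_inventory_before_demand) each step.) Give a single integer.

Answer: 16

Derivation:
Step 1: sold=2 (running total=2) -> [4 7 8]
Step 2: sold=2 (running total=4) -> [5 5 10]
Step 3: sold=2 (running total=6) -> [6 3 12]
Step 4: sold=2 (running total=8) -> [7 2 13]
Step 5: sold=2 (running total=10) -> [8 2 13]
Step 6: sold=2 (running total=12) -> [9 2 13]
Step 7: sold=2 (running total=14) -> [10 2 13]
Step 8: sold=2 (running total=16) -> [11 2 13]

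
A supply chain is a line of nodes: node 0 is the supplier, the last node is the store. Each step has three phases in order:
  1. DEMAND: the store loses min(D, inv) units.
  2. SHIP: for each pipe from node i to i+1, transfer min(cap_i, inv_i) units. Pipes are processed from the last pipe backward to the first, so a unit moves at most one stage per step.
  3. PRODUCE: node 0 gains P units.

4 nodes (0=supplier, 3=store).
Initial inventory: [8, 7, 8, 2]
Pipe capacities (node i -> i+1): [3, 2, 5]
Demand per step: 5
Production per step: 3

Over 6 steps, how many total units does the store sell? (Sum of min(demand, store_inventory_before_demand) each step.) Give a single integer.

Answer: 18

Derivation:
Step 1: sold=2 (running total=2) -> [8 8 5 5]
Step 2: sold=5 (running total=7) -> [8 9 2 5]
Step 3: sold=5 (running total=12) -> [8 10 2 2]
Step 4: sold=2 (running total=14) -> [8 11 2 2]
Step 5: sold=2 (running total=16) -> [8 12 2 2]
Step 6: sold=2 (running total=18) -> [8 13 2 2]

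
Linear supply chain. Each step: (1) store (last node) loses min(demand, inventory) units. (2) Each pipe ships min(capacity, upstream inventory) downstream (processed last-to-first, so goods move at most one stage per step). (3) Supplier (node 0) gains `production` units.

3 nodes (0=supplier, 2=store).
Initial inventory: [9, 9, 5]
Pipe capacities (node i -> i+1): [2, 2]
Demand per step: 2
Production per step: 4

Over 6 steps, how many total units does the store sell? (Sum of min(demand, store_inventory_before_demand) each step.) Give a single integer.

Answer: 12

Derivation:
Step 1: sold=2 (running total=2) -> [11 9 5]
Step 2: sold=2 (running total=4) -> [13 9 5]
Step 3: sold=2 (running total=6) -> [15 9 5]
Step 4: sold=2 (running total=8) -> [17 9 5]
Step 5: sold=2 (running total=10) -> [19 9 5]
Step 6: sold=2 (running total=12) -> [21 9 5]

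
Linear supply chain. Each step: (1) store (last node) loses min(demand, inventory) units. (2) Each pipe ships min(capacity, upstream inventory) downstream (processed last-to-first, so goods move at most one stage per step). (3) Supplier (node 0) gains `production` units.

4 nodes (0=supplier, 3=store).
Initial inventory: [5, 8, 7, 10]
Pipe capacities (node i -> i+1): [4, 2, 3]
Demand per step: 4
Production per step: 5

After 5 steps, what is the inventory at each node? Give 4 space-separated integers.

Step 1: demand=4,sold=4 ship[2->3]=3 ship[1->2]=2 ship[0->1]=4 prod=5 -> inv=[6 10 6 9]
Step 2: demand=4,sold=4 ship[2->3]=3 ship[1->2]=2 ship[0->1]=4 prod=5 -> inv=[7 12 5 8]
Step 3: demand=4,sold=4 ship[2->3]=3 ship[1->2]=2 ship[0->1]=4 prod=5 -> inv=[8 14 4 7]
Step 4: demand=4,sold=4 ship[2->3]=3 ship[1->2]=2 ship[0->1]=4 prod=5 -> inv=[9 16 3 6]
Step 5: demand=4,sold=4 ship[2->3]=3 ship[1->2]=2 ship[0->1]=4 prod=5 -> inv=[10 18 2 5]

10 18 2 5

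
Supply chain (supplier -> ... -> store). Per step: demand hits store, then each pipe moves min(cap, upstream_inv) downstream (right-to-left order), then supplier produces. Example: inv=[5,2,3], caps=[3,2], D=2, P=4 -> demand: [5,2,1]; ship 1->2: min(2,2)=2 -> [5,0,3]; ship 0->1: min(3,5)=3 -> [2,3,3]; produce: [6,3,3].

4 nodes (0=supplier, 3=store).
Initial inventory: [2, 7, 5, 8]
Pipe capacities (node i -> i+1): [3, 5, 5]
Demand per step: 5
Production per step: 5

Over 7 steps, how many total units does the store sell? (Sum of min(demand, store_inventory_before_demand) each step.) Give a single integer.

Step 1: sold=5 (running total=5) -> [5 4 5 8]
Step 2: sold=5 (running total=10) -> [7 3 4 8]
Step 3: sold=5 (running total=15) -> [9 3 3 7]
Step 4: sold=5 (running total=20) -> [11 3 3 5]
Step 5: sold=5 (running total=25) -> [13 3 3 3]
Step 6: sold=3 (running total=28) -> [15 3 3 3]
Step 7: sold=3 (running total=31) -> [17 3 3 3]

Answer: 31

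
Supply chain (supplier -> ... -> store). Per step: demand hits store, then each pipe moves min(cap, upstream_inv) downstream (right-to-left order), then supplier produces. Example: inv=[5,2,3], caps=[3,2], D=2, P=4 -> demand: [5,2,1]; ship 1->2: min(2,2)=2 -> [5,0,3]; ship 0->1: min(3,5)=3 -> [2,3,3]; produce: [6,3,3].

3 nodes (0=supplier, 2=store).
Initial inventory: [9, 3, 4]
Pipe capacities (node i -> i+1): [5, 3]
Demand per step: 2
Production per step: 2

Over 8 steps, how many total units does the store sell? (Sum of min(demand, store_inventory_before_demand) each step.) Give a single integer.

Answer: 16

Derivation:
Step 1: sold=2 (running total=2) -> [6 5 5]
Step 2: sold=2 (running total=4) -> [3 7 6]
Step 3: sold=2 (running total=6) -> [2 7 7]
Step 4: sold=2 (running total=8) -> [2 6 8]
Step 5: sold=2 (running total=10) -> [2 5 9]
Step 6: sold=2 (running total=12) -> [2 4 10]
Step 7: sold=2 (running total=14) -> [2 3 11]
Step 8: sold=2 (running total=16) -> [2 2 12]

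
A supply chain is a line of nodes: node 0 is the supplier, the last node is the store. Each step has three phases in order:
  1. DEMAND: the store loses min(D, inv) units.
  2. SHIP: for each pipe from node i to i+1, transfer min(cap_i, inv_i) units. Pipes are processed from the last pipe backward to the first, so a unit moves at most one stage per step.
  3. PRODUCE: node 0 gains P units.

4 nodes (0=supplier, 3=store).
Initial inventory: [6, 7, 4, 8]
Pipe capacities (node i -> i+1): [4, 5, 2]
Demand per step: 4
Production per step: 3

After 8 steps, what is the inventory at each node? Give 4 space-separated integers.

Step 1: demand=4,sold=4 ship[2->3]=2 ship[1->2]=5 ship[0->1]=4 prod=3 -> inv=[5 6 7 6]
Step 2: demand=4,sold=4 ship[2->3]=2 ship[1->2]=5 ship[0->1]=4 prod=3 -> inv=[4 5 10 4]
Step 3: demand=4,sold=4 ship[2->3]=2 ship[1->2]=5 ship[0->1]=4 prod=3 -> inv=[3 4 13 2]
Step 4: demand=4,sold=2 ship[2->3]=2 ship[1->2]=4 ship[0->1]=3 prod=3 -> inv=[3 3 15 2]
Step 5: demand=4,sold=2 ship[2->3]=2 ship[1->2]=3 ship[0->1]=3 prod=3 -> inv=[3 3 16 2]
Step 6: demand=4,sold=2 ship[2->3]=2 ship[1->2]=3 ship[0->1]=3 prod=3 -> inv=[3 3 17 2]
Step 7: demand=4,sold=2 ship[2->3]=2 ship[1->2]=3 ship[0->1]=3 prod=3 -> inv=[3 3 18 2]
Step 8: demand=4,sold=2 ship[2->3]=2 ship[1->2]=3 ship[0->1]=3 prod=3 -> inv=[3 3 19 2]

3 3 19 2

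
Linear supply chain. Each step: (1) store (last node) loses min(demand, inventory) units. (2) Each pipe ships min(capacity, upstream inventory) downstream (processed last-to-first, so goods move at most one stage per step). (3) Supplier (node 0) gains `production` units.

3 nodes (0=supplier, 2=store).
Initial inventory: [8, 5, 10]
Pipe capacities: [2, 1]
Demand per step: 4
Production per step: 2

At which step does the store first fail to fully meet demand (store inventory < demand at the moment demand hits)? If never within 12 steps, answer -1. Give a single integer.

Step 1: demand=4,sold=4 ship[1->2]=1 ship[0->1]=2 prod=2 -> [8 6 7]
Step 2: demand=4,sold=4 ship[1->2]=1 ship[0->1]=2 prod=2 -> [8 7 4]
Step 3: demand=4,sold=4 ship[1->2]=1 ship[0->1]=2 prod=2 -> [8 8 1]
Step 4: demand=4,sold=1 ship[1->2]=1 ship[0->1]=2 prod=2 -> [8 9 1]
Step 5: demand=4,sold=1 ship[1->2]=1 ship[0->1]=2 prod=2 -> [8 10 1]
Step 6: demand=4,sold=1 ship[1->2]=1 ship[0->1]=2 prod=2 -> [8 11 1]
Step 7: demand=4,sold=1 ship[1->2]=1 ship[0->1]=2 prod=2 -> [8 12 1]
Step 8: demand=4,sold=1 ship[1->2]=1 ship[0->1]=2 prod=2 -> [8 13 1]
Step 9: demand=4,sold=1 ship[1->2]=1 ship[0->1]=2 prod=2 -> [8 14 1]
Step 10: demand=4,sold=1 ship[1->2]=1 ship[0->1]=2 prod=2 -> [8 15 1]
Step 11: demand=4,sold=1 ship[1->2]=1 ship[0->1]=2 prod=2 -> [8 16 1]
Step 12: demand=4,sold=1 ship[1->2]=1 ship[0->1]=2 prod=2 -> [8 17 1]
First stockout at step 4

4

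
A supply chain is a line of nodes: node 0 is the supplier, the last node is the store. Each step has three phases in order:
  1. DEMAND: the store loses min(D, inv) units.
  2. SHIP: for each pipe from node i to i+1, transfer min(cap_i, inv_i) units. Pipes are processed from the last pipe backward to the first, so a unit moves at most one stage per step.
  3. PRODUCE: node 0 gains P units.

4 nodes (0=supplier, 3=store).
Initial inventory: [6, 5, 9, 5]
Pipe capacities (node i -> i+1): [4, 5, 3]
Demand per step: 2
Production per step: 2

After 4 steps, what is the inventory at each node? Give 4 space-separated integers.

Step 1: demand=2,sold=2 ship[2->3]=3 ship[1->2]=5 ship[0->1]=4 prod=2 -> inv=[4 4 11 6]
Step 2: demand=2,sold=2 ship[2->3]=3 ship[1->2]=4 ship[0->1]=4 prod=2 -> inv=[2 4 12 7]
Step 3: demand=2,sold=2 ship[2->3]=3 ship[1->2]=4 ship[0->1]=2 prod=2 -> inv=[2 2 13 8]
Step 4: demand=2,sold=2 ship[2->3]=3 ship[1->2]=2 ship[0->1]=2 prod=2 -> inv=[2 2 12 9]

2 2 12 9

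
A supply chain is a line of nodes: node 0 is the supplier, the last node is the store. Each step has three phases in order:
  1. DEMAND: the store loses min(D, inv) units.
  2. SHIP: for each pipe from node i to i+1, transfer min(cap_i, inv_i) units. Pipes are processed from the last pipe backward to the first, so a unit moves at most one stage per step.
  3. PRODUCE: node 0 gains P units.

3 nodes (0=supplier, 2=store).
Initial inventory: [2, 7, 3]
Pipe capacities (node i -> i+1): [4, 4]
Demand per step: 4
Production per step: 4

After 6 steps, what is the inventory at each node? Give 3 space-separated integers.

Step 1: demand=4,sold=3 ship[1->2]=4 ship[0->1]=2 prod=4 -> inv=[4 5 4]
Step 2: demand=4,sold=4 ship[1->2]=4 ship[0->1]=4 prod=4 -> inv=[4 5 4]
Step 3: demand=4,sold=4 ship[1->2]=4 ship[0->1]=4 prod=4 -> inv=[4 5 4]
Step 4: demand=4,sold=4 ship[1->2]=4 ship[0->1]=4 prod=4 -> inv=[4 5 4]
Step 5: demand=4,sold=4 ship[1->2]=4 ship[0->1]=4 prod=4 -> inv=[4 5 4]
Step 6: demand=4,sold=4 ship[1->2]=4 ship[0->1]=4 prod=4 -> inv=[4 5 4]

4 5 4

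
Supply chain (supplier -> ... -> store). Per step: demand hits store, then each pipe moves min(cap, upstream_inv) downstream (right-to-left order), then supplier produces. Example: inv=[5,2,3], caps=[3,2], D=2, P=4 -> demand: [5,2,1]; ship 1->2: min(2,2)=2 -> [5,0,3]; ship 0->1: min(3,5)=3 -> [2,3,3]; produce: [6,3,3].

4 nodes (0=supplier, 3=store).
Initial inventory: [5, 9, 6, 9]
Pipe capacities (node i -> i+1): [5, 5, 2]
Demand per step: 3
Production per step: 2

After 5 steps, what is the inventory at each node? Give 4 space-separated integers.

Step 1: demand=3,sold=3 ship[2->3]=2 ship[1->2]=5 ship[0->1]=5 prod=2 -> inv=[2 9 9 8]
Step 2: demand=3,sold=3 ship[2->3]=2 ship[1->2]=5 ship[0->1]=2 prod=2 -> inv=[2 6 12 7]
Step 3: demand=3,sold=3 ship[2->3]=2 ship[1->2]=5 ship[0->1]=2 prod=2 -> inv=[2 3 15 6]
Step 4: demand=3,sold=3 ship[2->3]=2 ship[1->2]=3 ship[0->1]=2 prod=2 -> inv=[2 2 16 5]
Step 5: demand=3,sold=3 ship[2->3]=2 ship[1->2]=2 ship[0->1]=2 prod=2 -> inv=[2 2 16 4]

2 2 16 4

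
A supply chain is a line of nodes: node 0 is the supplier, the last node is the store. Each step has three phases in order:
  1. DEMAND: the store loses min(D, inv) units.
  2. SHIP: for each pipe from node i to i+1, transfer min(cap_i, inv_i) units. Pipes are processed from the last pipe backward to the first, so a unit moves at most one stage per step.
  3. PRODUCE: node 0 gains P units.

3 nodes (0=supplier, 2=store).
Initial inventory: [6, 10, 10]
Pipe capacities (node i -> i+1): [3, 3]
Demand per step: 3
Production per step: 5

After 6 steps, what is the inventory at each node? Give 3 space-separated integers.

Step 1: demand=3,sold=3 ship[1->2]=3 ship[0->1]=3 prod=5 -> inv=[8 10 10]
Step 2: demand=3,sold=3 ship[1->2]=3 ship[0->1]=3 prod=5 -> inv=[10 10 10]
Step 3: demand=3,sold=3 ship[1->2]=3 ship[0->1]=3 prod=5 -> inv=[12 10 10]
Step 4: demand=3,sold=3 ship[1->2]=3 ship[0->1]=3 prod=5 -> inv=[14 10 10]
Step 5: demand=3,sold=3 ship[1->2]=3 ship[0->1]=3 prod=5 -> inv=[16 10 10]
Step 6: demand=3,sold=3 ship[1->2]=3 ship[0->1]=3 prod=5 -> inv=[18 10 10]

18 10 10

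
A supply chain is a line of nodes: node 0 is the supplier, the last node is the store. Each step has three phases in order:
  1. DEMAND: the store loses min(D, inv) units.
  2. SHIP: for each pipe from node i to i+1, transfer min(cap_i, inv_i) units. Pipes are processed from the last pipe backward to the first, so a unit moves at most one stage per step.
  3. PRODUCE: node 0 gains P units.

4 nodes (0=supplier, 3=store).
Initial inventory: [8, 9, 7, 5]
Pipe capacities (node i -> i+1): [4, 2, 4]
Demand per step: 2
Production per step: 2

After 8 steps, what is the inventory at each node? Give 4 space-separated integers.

Step 1: demand=2,sold=2 ship[2->3]=4 ship[1->2]=2 ship[0->1]=4 prod=2 -> inv=[6 11 5 7]
Step 2: demand=2,sold=2 ship[2->3]=4 ship[1->2]=2 ship[0->1]=4 prod=2 -> inv=[4 13 3 9]
Step 3: demand=2,sold=2 ship[2->3]=3 ship[1->2]=2 ship[0->1]=4 prod=2 -> inv=[2 15 2 10]
Step 4: demand=2,sold=2 ship[2->3]=2 ship[1->2]=2 ship[0->1]=2 prod=2 -> inv=[2 15 2 10]
Step 5: demand=2,sold=2 ship[2->3]=2 ship[1->2]=2 ship[0->1]=2 prod=2 -> inv=[2 15 2 10]
Step 6: demand=2,sold=2 ship[2->3]=2 ship[1->2]=2 ship[0->1]=2 prod=2 -> inv=[2 15 2 10]
Step 7: demand=2,sold=2 ship[2->3]=2 ship[1->2]=2 ship[0->1]=2 prod=2 -> inv=[2 15 2 10]
Step 8: demand=2,sold=2 ship[2->3]=2 ship[1->2]=2 ship[0->1]=2 prod=2 -> inv=[2 15 2 10]

2 15 2 10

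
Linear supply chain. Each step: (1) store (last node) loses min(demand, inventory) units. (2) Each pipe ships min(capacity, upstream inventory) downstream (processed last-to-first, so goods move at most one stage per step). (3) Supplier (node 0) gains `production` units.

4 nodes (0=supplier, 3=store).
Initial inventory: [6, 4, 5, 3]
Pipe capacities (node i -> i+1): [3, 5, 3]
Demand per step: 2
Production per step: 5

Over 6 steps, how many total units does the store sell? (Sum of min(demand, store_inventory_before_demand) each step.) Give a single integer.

Step 1: sold=2 (running total=2) -> [8 3 6 4]
Step 2: sold=2 (running total=4) -> [10 3 6 5]
Step 3: sold=2 (running total=6) -> [12 3 6 6]
Step 4: sold=2 (running total=8) -> [14 3 6 7]
Step 5: sold=2 (running total=10) -> [16 3 6 8]
Step 6: sold=2 (running total=12) -> [18 3 6 9]

Answer: 12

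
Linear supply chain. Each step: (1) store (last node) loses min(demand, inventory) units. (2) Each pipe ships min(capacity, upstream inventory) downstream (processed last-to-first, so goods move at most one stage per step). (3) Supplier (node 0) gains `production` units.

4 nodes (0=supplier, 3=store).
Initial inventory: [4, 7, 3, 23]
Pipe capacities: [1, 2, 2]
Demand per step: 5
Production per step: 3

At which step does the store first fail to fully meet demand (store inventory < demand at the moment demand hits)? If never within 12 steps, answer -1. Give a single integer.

Step 1: demand=5,sold=5 ship[2->3]=2 ship[1->2]=2 ship[0->1]=1 prod=3 -> [6 6 3 20]
Step 2: demand=5,sold=5 ship[2->3]=2 ship[1->2]=2 ship[0->1]=1 prod=3 -> [8 5 3 17]
Step 3: demand=5,sold=5 ship[2->3]=2 ship[1->2]=2 ship[0->1]=1 prod=3 -> [10 4 3 14]
Step 4: demand=5,sold=5 ship[2->3]=2 ship[1->2]=2 ship[0->1]=1 prod=3 -> [12 3 3 11]
Step 5: demand=5,sold=5 ship[2->3]=2 ship[1->2]=2 ship[0->1]=1 prod=3 -> [14 2 3 8]
Step 6: demand=5,sold=5 ship[2->3]=2 ship[1->2]=2 ship[0->1]=1 prod=3 -> [16 1 3 5]
Step 7: demand=5,sold=5 ship[2->3]=2 ship[1->2]=1 ship[0->1]=1 prod=3 -> [18 1 2 2]
Step 8: demand=5,sold=2 ship[2->3]=2 ship[1->2]=1 ship[0->1]=1 prod=3 -> [20 1 1 2]
Step 9: demand=5,sold=2 ship[2->3]=1 ship[1->2]=1 ship[0->1]=1 prod=3 -> [22 1 1 1]
Step 10: demand=5,sold=1 ship[2->3]=1 ship[1->2]=1 ship[0->1]=1 prod=3 -> [24 1 1 1]
Step 11: demand=5,sold=1 ship[2->3]=1 ship[1->2]=1 ship[0->1]=1 prod=3 -> [26 1 1 1]
Step 12: demand=5,sold=1 ship[2->3]=1 ship[1->2]=1 ship[0->1]=1 prod=3 -> [28 1 1 1]
First stockout at step 8

8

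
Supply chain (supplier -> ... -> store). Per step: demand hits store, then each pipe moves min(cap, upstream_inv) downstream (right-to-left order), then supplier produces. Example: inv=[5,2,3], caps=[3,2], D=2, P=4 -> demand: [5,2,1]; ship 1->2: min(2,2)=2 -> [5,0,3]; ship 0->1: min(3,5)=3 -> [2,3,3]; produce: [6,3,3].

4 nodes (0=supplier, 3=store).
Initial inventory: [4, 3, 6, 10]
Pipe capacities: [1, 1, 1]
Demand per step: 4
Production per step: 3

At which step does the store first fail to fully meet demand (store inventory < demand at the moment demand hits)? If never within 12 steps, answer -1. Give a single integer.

Step 1: demand=4,sold=4 ship[2->3]=1 ship[1->2]=1 ship[0->1]=1 prod=3 -> [6 3 6 7]
Step 2: demand=4,sold=4 ship[2->3]=1 ship[1->2]=1 ship[0->1]=1 prod=3 -> [8 3 6 4]
Step 3: demand=4,sold=4 ship[2->3]=1 ship[1->2]=1 ship[0->1]=1 prod=3 -> [10 3 6 1]
Step 4: demand=4,sold=1 ship[2->3]=1 ship[1->2]=1 ship[0->1]=1 prod=3 -> [12 3 6 1]
Step 5: demand=4,sold=1 ship[2->3]=1 ship[1->2]=1 ship[0->1]=1 prod=3 -> [14 3 6 1]
Step 6: demand=4,sold=1 ship[2->3]=1 ship[1->2]=1 ship[0->1]=1 prod=3 -> [16 3 6 1]
Step 7: demand=4,sold=1 ship[2->3]=1 ship[1->2]=1 ship[0->1]=1 prod=3 -> [18 3 6 1]
Step 8: demand=4,sold=1 ship[2->3]=1 ship[1->2]=1 ship[0->1]=1 prod=3 -> [20 3 6 1]
Step 9: demand=4,sold=1 ship[2->3]=1 ship[1->2]=1 ship[0->1]=1 prod=3 -> [22 3 6 1]
Step 10: demand=4,sold=1 ship[2->3]=1 ship[1->2]=1 ship[0->1]=1 prod=3 -> [24 3 6 1]
Step 11: demand=4,sold=1 ship[2->3]=1 ship[1->2]=1 ship[0->1]=1 prod=3 -> [26 3 6 1]
Step 12: demand=4,sold=1 ship[2->3]=1 ship[1->2]=1 ship[0->1]=1 prod=3 -> [28 3 6 1]
First stockout at step 4

4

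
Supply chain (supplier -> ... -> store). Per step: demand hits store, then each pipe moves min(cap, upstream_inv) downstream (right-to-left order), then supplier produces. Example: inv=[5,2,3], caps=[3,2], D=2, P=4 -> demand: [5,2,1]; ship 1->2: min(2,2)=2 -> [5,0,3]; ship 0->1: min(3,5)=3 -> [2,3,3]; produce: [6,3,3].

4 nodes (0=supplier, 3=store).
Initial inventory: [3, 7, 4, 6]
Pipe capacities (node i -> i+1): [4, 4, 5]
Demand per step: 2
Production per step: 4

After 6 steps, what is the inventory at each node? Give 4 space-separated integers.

Step 1: demand=2,sold=2 ship[2->3]=4 ship[1->2]=4 ship[0->1]=3 prod=4 -> inv=[4 6 4 8]
Step 2: demand=2,sold=2 ship[2->3]=4 ship[1->2]=4 ship[0->1]=4 prod=4 -> inv=[4 6 4 10]
Step 3: demand=2,sold=2 ship[2->3]=4 ship[1->2]=4 ship[0->1]=4 prod=4 -> inv=[4 6 4 12]
Step 4: demand=2,sold=2 ship[2->3]=4 ship[1->2]=4 ship[0->1]=4 prod=4 -> inv=[4 6 4 14]
Step 5: demand=2,sold=2 ship[2->3]=4 ship[1->2]=4 ship[0->1]=4 prod=4 -> inv=[4 6 4 16]
Step 6: demand=2,sold=2 ship[2->3]=4 ship[1->2]=4 ship[0->1]=4 prod=4 -> inv=[4 6 4 18]

4 6 4 18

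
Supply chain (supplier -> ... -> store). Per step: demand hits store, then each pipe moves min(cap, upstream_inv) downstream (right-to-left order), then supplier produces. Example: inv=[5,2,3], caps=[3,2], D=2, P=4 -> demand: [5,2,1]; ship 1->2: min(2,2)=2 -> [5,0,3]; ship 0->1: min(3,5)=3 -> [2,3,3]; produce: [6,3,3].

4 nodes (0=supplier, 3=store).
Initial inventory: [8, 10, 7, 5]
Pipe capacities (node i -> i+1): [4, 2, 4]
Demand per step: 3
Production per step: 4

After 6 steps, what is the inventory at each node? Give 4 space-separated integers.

Step 1: demand=3,sold=3 ship[2->3]=4 ship[1->2]=2 ship[0->1]=4 prod=4 -> inv=[8 12 5 6]
Step 2: demand=3,sold=3 ship[2->3]=4 ship[1->2]=2 ship[0->1]=4 prod=4 -> inv=[8 14 3 7]
Step 3: demand=3,sold=3 ship[2->3]=3 ship[1->2]=2 ship[0->1]=4 prod=4 -> inv=[8 16 2 7]
Step 4: demand=3,sold=3 ship[2->3]=2 ship[1->2]=2 ship[0->1]=4 prod=4 -> inv=[8 18 2 6]
Step 5: demand=3,sold=3 ship[2->3]=2 ship[1->2]=2 ship[0->1]=4 prod=4 -> inv=[8 20 2 5]
Step 6: demand=3,sold=3 ship[2->3]=2 ship[1->2]=2 ship[0->1]=4 prod=4 -> inv=[8 22 2 4]

8 22 2 4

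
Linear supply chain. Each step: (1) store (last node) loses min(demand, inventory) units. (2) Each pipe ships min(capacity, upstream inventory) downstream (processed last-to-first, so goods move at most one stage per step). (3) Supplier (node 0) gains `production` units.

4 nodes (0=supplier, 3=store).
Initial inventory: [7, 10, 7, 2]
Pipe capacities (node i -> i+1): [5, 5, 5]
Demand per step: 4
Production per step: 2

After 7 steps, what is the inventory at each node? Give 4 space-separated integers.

Step 1: demand=4,sold=2 ship[2->3]=5 ship[1->2]=5 ship[0->1]=5 prod=2 -> inv=[4 10 7 5]
Step 2: demand=4,sold=4 ship[2->3]=5 ship[1->2]=5 ship[0->1]=4 prod=2 -> inv=[2 9 7 6]
Step 3: demand=4,sold=4 ship[2->3]=5 ship[1->2]=5 ship[0->1]=2 prod=2 -> inv=[2 6 7 7]
Step 4: demand=4,sold=4 ship[2->3]=5 ship[1->2]=5 ship[0->1]=2 prod=2 -> inv=[2 3 7 8]
Step 5: demand=4,sold=4 ship[2->3]=5 ship[1->2]=3 ship[0->1]=2 prod=2 -> inv=[2 2 5 9]
Step 6: demand=4,sold=4 ship[2->3]=5 ship[1->2]=2 ship[0->1]=2 prod=2 -> inv=[2 2 2 10]
Step 7: demand=4,sold=4 ship[2->3]=2 ship[1->2]=2 ship[0->1]=2 prod=2 -> inv=[2 2 2 8]

2 2 2 8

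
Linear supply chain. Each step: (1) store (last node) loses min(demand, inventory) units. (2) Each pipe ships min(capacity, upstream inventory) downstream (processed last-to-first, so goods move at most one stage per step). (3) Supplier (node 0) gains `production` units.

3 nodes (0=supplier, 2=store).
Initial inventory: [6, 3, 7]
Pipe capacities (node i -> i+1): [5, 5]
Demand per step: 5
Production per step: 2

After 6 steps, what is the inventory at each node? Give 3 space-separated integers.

Step 1: demand=5,sold=5 ship[1->2]=3 ship[0->1]=5 prod=2 -> inv=[3 5 5]
Step 2: demand=5,sold=5 ship[1->2]=5 ship[0->1]=3 prod=2 -> inv=[2 3 5]
Step 3: demand=5,sold=5 ship[1->2]=3 ship[0->1]=2 prod=2 -> inv=[2 2 3]
Step 4: demand=5,sold=3 ship[1->2]=2 ship[0->1]=2 prod=2 -> inv=[2 2 2]
Step 5: demand=5,sold=2 ship[1->2]=2 ship[0->1]=2 prod=2 -> inv=[2 2 2]
Step 6: demand=5,sold=2 ship[1->2]=2 ship[0->1]=2 prod=2 -> inv=[2 2 2]

2 2 2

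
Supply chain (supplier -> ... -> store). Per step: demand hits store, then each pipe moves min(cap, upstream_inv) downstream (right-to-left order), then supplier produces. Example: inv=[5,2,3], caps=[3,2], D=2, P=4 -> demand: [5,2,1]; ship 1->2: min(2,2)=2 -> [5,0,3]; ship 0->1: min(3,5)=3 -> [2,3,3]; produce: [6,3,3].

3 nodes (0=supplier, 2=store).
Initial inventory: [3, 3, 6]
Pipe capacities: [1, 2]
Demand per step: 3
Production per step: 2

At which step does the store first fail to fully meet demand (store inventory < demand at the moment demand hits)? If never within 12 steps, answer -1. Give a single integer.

Step 1: demand=3,sold=3 ship[1->2]=2 ship[0->1]=1 prod=2 -> [4 2 5]
Step 2: demand=3,sold=3 ship[1->2]=2 ship[0->1]=1 prod=2 -> [5 1 4]
Step 3: demand=3,sold=3 ship[1->2]=1 ship[0->1]=1 prod=2 -> [6 1 2]
Step 4: demand=3,sold=2 ship[1->2]=1 ship[0->1]=1 prod=2 -> [7 1 1]
Step 5: demand=3,sold=1 ship[1->2]=1 ship[0->1]=1 prod=2 -> [8 1 1]
Step 6: demand=3,sold=1 ship[1->2]=1 ship[0->1]=1 prod=2 -> [9 1 1]
Step 7: demand=3,sold=1 ship[1->2]=1 ship[0->1]=1 prod=2 -> [10 1 1]
Step 8: demand=3,sold=1 ship[1->2]=1 ship[0->1]=1 prod=2 -> [11 1 1]
Step 9: demand=3,sold=1 ship[1->2]=1 ship[0->1]=1 prod=2 -> [12 1 1]
Step 10: demand=3,sold=1 ship[1->2]=1 ship[0->1]=1 prod=2 -> [13 1 1]
Step 11: demand=3,sold=1 ship[1->2]=1 ship[0->1]=1 prod=2 -> [14 1 1]
Step 12: demand=3,sold=1 ship[1->2]=1 ship[0->1]=1 prod=2 -> [15 1 1]
First stockout at step 4

4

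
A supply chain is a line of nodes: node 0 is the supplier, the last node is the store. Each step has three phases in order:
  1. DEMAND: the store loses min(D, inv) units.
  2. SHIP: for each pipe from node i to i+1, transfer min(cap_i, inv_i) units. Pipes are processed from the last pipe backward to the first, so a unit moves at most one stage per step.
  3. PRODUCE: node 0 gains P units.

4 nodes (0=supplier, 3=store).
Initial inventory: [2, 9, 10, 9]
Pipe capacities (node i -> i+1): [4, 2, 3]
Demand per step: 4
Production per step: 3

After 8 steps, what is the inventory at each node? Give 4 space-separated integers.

Step 1: demand=4,sold=4 ship[2->3]=3 ship[1->2]=2 ship[0->1]=2 prod=3 -> inv=[3 9 9 8]
Step 2: demand=4,sold=4 ship[2->3]=3 ship[1->2]=2 ship[0->1]=3 prod=3 -> inv=[3 10 8 7]
Step 3: demand=4,sold=4 ship[2->3]=3 ship[1->2]=2 ship[0->1]=3 prod=3 -> inv=[3 11 7 6]
Step 4: demand=4,sold=4 ship[2->3]=3 ship[1->2]=2 ship[0->1]=3 prod=3 -> inv=[3 12 6 5]
Step 5: demand=4,sold=4 ship[2->3]=3 ship[1->2]=2 ship[0->1]=3 prod=3 -> inv=[3 13 5 4]
Step 6: demand=4,sold=4 ship[2->3]=3 ship[1->2]=2 ship[0->1]=3 prod=3 -> inv=[3 14 4 3]
Step 7: demand=4,sold=3 ship[2->3]=3 ship[1->2]=2 ship[0->1]=3 prod=3 -> inv=[3 15 3 3]
Step 8: demand=4,sold=3 ship[2->3]=3 ship[1->2]=2 ship[0->1]=3 prod=3 -> inv=[3 16 2 3]

3 16 2 3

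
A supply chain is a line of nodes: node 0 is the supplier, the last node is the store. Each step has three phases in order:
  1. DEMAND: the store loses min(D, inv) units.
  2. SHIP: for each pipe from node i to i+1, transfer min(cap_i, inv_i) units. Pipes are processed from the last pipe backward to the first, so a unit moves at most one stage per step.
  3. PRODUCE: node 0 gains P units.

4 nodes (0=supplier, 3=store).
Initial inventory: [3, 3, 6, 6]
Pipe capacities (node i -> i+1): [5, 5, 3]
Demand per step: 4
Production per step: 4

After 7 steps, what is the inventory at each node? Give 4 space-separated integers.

Step 1: demand=4,sold=4 ship[2->3]=3 ship[1->2]=3 ship[0->1]=3 prod=4 -> inv=[4 3 6 5]
Step 2: demand=4,sold=4 ship[2->3]=3 ship[1->2]=3 ship[0->1]=4 prod=4 -> inv=[4 4 6 4]
Step 3: demand=4,sold=4 ship[2->3]=3 ship[1->2]=4 ship[0->1]=4 prod=4 -> inv=[4 4 7 3]
Step 4: demand=4,sold=3 ship[2->3]=3 ship[1->2]=4 ship[0->1]=4 prod=4 -> inv=[4 4 8 3]
Step 5: demand=4,sold=3 ship[2->3]=3 ship[1->2]=4 ship[0->1]=4 prod=4 -> inv=[4 4 9 3]
Step 6: demand=4,sold=3 ship[2->3]=3 ship[1->2]=4 ship[0->1]=4 prod=4 -> inv=[4 4 10 3]
Step 7: demand=4,sold=3 ship[2->3]=3 ship[1->2]=4 ship[0->1]=4 prod=4 -> inv=[4 4 11 3]

4 4 11 3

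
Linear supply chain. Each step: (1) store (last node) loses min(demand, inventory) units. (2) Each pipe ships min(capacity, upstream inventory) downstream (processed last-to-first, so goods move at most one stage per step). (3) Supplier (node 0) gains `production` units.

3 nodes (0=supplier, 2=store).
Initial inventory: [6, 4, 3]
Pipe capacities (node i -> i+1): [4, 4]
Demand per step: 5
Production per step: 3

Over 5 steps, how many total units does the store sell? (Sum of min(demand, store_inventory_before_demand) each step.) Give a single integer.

Answer: 19

Derivation:
Step 1: sold=3 (running total=3) -> [5 4 4]
Step 2: sold=4 (running total=7) -> [4 4 4]
Step 3: sold=4 (running total=11) -> [3 4 4]
Step 4: sold=4 (running total=15) -> [3 3 4]
Step 5: sold=4 (running total=19) -> [3 3 3]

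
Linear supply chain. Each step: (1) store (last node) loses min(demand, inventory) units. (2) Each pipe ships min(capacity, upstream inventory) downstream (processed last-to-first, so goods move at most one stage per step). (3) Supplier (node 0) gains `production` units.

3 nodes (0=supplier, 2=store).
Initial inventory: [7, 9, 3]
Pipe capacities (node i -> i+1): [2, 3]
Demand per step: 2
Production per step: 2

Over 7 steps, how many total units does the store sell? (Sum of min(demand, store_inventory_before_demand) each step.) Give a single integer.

Answer: 14

Derivation:
Step 1: sold=2 (running total=2) -> [7 8 4]
Step 2: sold=2 (running total=4) -> [7 7 5]
Step 3: sold=2 (running total=6) -> [7 6 6]
Step 4: sold=2 (running total=8) -> [7 5 7]
Step 5: sold=2 (running total=10) -> [7 4 8]
Step 6: sold=2 (running total=12) -> [7 3 9]
Step 7: sold=2 (running total=14) -> [7 2 10]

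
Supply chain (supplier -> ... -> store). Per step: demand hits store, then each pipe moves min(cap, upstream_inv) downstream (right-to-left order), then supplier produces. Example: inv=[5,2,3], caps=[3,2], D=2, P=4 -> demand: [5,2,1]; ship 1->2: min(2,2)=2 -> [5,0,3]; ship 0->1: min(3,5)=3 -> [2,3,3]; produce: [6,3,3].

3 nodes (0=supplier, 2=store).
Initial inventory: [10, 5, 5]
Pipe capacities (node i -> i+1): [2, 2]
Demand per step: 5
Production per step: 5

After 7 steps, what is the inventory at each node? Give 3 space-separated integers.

Step 1: demand=5,sold=5 ship[1->2]=2 ship[0->1]=2 prod=5 -> inv=[13 5 2]
Step 2: demand=5,sold=2 ship[1->2]=2 ship[0->1]=2 prod=5 -> inv=[16 5 2]
Step 3: demand=5,sold=2 ship[1->2]=2 ship[0->1]=2 prod=5 -> inv=[19 5 2]
Step 4: demand=5,sold=2 ship[1->2]=2 ship[0->1]=2 prod=5 -> inv=[22 5 2]
Step 5: demand=5,sold=2 ship[1->2]=2 ship[0->1]=2 prod=5 -> inv=[25 5 2]
Step 6: demand=5,sold=2 ship[1->2]=2 ship[0->1]=2 prod=5 -> inv=[28 5 2]
Step 7: demand=5,sold=2 ship[1->2]=2 ship[0->1]=2 prod=5 -> inv=[31 5 2]

31 5 2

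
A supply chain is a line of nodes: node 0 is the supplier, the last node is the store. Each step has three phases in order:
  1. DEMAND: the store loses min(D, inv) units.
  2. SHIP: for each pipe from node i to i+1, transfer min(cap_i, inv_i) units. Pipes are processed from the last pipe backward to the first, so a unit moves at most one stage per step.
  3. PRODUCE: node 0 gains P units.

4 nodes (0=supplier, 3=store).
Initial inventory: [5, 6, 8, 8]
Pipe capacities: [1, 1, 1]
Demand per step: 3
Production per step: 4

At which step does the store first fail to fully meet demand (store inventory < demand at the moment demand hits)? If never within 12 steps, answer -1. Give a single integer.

Step 1: demand=3,sold=3 ship[2->3]=1 ship[1->2]=1 ship[0->1]=1 prod=4 -> [8 6 8 6]
Step 2: demand=3,sold=3 ship[2->3]=1 ship[1->2]=1 ship[0->1]=1 prod=4 -> [11 6 8 4]
Step 3: demand=3,sold=3 ship[2->3]=1 ship[1->2]=1 ship[0->1]=1 prod=4 -> [14 6 8 2]
Step 4: demand=3,sold=2 ship[2->3]=1 ship[1->2]=1 ship[0->1]=1 prod=4 -> [17 6 8 1]
Step 5: demand=3,sold=1 ship[2->3]=1 ship[1->2]=1 ship[0->1]=1 prod=4 -> [20 6 8 1]
Step 6: demand=3,sold=1 ship[2->3]=1 ship[1->2]=1 ship[0->1]=1 prod=4 -> [23 6 8 1]
Step 7: demand=3,sold=1 ship[2->3]=1 ship[1->2]=1 ship[0->1]=1 prod=4 -> [26 6 8 1]
Step 8: demand=3,sold=1 ship[2->3]=1 ship[1->2]=1 ship[0->1]=1 prod=4 -> [29 6 8 1]
Step 9: demand=3,sold=1 ship[2->3]=1 ship[1->2]=1 ship[0->1]=1 prod=4 -> [32 6 8 1]
Step 10: demand=3,sold=1 ship[2->3]=1 ship[1->2]=1 ship[0->1]=1 prod=4 -> [35 6 8 1]
Step 11: demand=3,sold=1 ship[2->3]=1 ship[1->2]=1 ship[0->1]=1 prod=4 -> [38 6 8 1]
Step 12: demand=3,sold=1 ship[2->3]=1 ship[1->2]=1 ship[0->1]=1 prod=4 -> [41 6 8 1]
First stockout at step 4

4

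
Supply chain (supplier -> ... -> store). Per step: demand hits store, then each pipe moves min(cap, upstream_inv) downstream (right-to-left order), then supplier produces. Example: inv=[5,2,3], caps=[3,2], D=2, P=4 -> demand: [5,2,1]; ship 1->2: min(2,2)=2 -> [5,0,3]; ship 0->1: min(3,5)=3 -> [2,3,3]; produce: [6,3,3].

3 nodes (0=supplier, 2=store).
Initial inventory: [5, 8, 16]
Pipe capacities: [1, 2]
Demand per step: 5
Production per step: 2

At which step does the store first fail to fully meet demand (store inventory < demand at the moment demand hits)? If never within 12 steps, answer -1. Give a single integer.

Step 1: demand=5,sold=5 ship[1->2]=2 ship[0->1]=1 prod=2 -> [6 7 13]
Step 2: demand=5,sold=5 ship[1->2]=2 ship[0->1]=1 prod=2 -> [7 6 10]
Step 3: demand=5,sold=5 ship[1->2]=2 ship[0->1]=1 prod=2 -> [8 5 7]
Step 4: demand=5,sold=5 ship[1->2]=2 ship[0->1]=1 prod=2 -> [9 4 4]
Step 5: demand=5,sold=4 ship[1->2]=2 ship[0->1]=1 prod=2 -> [10 3 2]
Step 6: demand=5,sold=2 ship[1->2]=2 ship[0->1]=1 prod=2 -> [11 2 2]
Step 7: demand=5,sold=2 ship[1->2]=2 ship[0->1]=1 prod=2 -> [12 1 2]
Step 8: demand=5,sold=2 ship[1->2]=1 ship[0->1]=1 prod=2 -> [13 1 1]
Step 9: demand=5,sold=1 ship[1->2]=1 ship[0->1]=1 prod=2 -> [14 1 1]
Step 10: demand=5,sold=1 ship[1->2]=1 ship[0->1]=1 prod=2 -> [15 1 1]
Step 11: demand=5,sold=1 ship[1->2]=1 ship[0->1]=1 prod=2 -> [16 1 1]
Step 12: demand=5,sold=1 ship[1->2]=1 ship[0->1]=1 prod=2 -> [17 1 1]
First stockout at step 5

5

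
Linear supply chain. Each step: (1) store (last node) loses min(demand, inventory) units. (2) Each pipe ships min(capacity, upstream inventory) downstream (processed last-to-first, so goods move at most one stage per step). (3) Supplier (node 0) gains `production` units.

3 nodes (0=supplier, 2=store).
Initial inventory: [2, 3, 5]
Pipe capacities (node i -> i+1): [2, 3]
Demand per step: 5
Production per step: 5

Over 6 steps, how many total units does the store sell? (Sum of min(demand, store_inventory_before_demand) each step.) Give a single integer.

Step 1: sold=5 (running total=5) -> [5 2 3]
Step 2: sold=3 (running total=8) -> [8 2 2]
Step 3: sold=2 (running total=10) -> [11 2 2]
Step 4: sold=2 (running total=12) -> [14 2 2]
Step 5: sold=2 (running total=14) -> [17 2 2]
Step 6: sold=2 (running total=16) -> [20 2 2]

Answer: 16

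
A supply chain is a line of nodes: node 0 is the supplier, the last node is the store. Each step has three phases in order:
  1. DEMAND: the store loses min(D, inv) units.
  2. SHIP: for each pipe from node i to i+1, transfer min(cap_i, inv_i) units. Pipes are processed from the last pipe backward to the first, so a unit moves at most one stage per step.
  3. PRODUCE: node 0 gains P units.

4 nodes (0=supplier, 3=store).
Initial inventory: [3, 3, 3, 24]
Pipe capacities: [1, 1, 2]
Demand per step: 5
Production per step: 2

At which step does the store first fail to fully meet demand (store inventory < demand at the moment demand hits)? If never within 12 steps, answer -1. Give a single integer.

Step 1: demand=5,sold=5 ship[2->3]=2 ship[1->2]=1 ship[0->1]=1 prod=2 -> [4 3 2 21]
Step 2: demand=5,sold=5 ship[2->3]=2 ship[1->2]=1 ship[0->1]=1 prod=2 -> [5 3 1 18]
Step 3: demand=5,sold=5 ship[2->3]=1 ship[1->2]=1 ship[0->1]=1 prod=2 -> [6 3 1 14]
Step 4: demand=5,sold=5 ship[2->3]=1 ship[1->2]=1 ship[0->1]=1 prod=2 -> [7 3 1 10]
Step 5: demand=5,sold=5 ship[2->3]=1 ship[1->2]=1 ship[0->1]=1 prod=2 -> [8 3 1 6]
Step 6: demand=5,sold=5 ship[2->3]=1 ship[1->2]=1 ship[0->1]=1 prod=2 -> [9 3 1 2]
Step 7: demand=5,sold=2 ship[2->3]=1 ship[1->2]=1 ship[0->1]=1 prod=2 -> [10 3 1 1]
Step 8: demand=5,sold=1 ship[2->3]=1 ship[1->2]=1 ship[0->1]=1 prod=2 -> [11 3 1 1]
Step 9: demand=5,sold=1 ship[2->3]=1 ship[1->2]=1 ship[0->1]=1 prod=2 -> [12 3 1 1]
Step 10: demand=5,sold=1 ship[2->3]=1 ship[1->2]=1 ship[0->1]=1 prod=2 -> [13 3 1 1]
Step 11: demand=5,sold=1 ship[2->3]=1 ship[1->2]=1 ship[0->1]=1 prod=2 -> [14 3 1 1]
Step 12: demand=5,sold=1 ship[2->3]=1 ship[1->2]=1 ship[0->1]=1 prod=2 -> [15 3 1 1]
First stockout at step 7

7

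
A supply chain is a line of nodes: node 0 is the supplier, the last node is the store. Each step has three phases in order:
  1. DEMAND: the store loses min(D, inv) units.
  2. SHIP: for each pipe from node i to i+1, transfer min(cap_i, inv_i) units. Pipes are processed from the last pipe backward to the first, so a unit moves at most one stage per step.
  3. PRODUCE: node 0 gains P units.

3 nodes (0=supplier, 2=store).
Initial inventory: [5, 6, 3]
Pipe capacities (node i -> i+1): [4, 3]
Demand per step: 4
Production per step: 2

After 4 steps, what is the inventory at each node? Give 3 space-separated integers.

Step 1: demand=4,sold=3 ship[1->2]=3 ship[0->1]=4 prod=2 -> inv=[3 7 3]
Step 2: demand=4,sold=3 ship[1->2]=3 ship[0->1]=3 prod=2 -> inv=[2 7 3]
Step 3: demand=4,sold=3 ship[1->2]=3 ship[0->1]=2 prod=2 -> inv=[2 6 3]
Step 4: demand=4,sold=3 ship[1->2]=3 ship[0->1]=2 prod=2 -> inv=[2 5 3]

2 5 3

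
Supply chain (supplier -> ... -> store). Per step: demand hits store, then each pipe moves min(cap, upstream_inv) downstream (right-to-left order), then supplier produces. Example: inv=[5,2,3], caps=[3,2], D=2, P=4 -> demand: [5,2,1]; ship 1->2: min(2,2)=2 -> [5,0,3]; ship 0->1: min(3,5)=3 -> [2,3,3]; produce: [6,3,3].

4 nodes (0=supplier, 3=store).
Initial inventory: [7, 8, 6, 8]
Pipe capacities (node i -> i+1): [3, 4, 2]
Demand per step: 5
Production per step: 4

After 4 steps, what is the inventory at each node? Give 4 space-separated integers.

Step 1: demand=5,sold=5 ship[2->3]=2 ship[1->2]=4 ship[0->1]=3 prod=4 -> inv=[8 7 8 5]
Step 2: demand=5,sold=5 ship[2->3]=2 ship[1->2]=4 ship[0->1]=3 prod=4 -> inv=[9 6 10 2]
Step 3: demand=5,sold=2 ship[2->3]=2 ship[1->2]=4 ship[0->1]=3 prod=4 -> inv=[10 5 12 2]
Step 4: demand=5,sold=2 ship[2->3]=2 ship[1->2]=4 ship[0->1]=3 prod=4 -> inv=[11 4 14 2]

11 4 14 2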